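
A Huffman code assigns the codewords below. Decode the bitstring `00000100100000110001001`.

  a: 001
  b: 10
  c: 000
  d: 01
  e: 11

caacabaa

Read left to right; each codeword is recognised as soon as it completes (prefix code):
  000→c | 001→a | 001→a | 000→c | 001→a | 10→b | 001→a | 001→a
Decoded message: caacabaa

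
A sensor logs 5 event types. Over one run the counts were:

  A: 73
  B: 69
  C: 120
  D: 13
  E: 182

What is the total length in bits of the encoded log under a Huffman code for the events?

969

Greedily combine the two least-frequent nodes:
combine D(13), B(69) → 82
combine A(73), 82 → 155
combine C(120), 155 → 275
combine E(182), 275 → 457
Each symbol's bit-cost is frequency × depth; summing gives 969 bits (equivalently 82 + 155 + 275 + 457).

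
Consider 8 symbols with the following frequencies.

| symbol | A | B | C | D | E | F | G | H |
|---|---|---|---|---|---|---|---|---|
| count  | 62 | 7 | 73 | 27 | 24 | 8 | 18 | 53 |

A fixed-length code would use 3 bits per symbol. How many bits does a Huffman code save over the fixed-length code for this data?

89

Fixed-length: 3 bits × 272 symbols = 816 bits.
Huffman merges:
B(7) + F(8) → 15
15 + G(18) → 33
E(24) + D(27) → 51
33 + 51 → 84
H(53) + A(62) → 115
C(73) + 84 → 157
115 + 157 → 272
Huffman total = 15 + 33 + 51 + 84 + 115 + 157 + 272 = 727 bits.
Saving = 816 − 727 = 89 bits.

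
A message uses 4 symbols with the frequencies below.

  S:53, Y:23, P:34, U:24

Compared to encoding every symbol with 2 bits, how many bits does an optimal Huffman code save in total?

Fixed-length: 2 bits × 134 symbols = 268 bits.
Huffman merges:
merge Y(23) and U(24): 47
merge P(34) and 47: 81
merge S(53) and 81: 134
Huffman total = 47 + 81 + 134 = 262 bits.
Saving = 268 − 262 = 6 bits.

6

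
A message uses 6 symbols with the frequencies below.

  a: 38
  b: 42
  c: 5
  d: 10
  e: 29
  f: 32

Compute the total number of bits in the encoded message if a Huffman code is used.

371

Build the Huffman tree bottom-up:
combine c(5), d(10) → 15
combine 15, e(29) → 44
combine f(32), a(38) → 70
combine b(42), 44 → 86
combine 70, 86 → 156
Each symbol's bit-cost is frequency × depth; summing gives 371 bits (equivalently 15 + 44 + 70 + 86 + 156).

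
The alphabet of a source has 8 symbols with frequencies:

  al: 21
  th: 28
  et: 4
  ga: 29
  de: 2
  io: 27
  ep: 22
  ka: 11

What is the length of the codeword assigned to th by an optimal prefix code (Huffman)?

2

Huffman merges, smallest pair first:
merge de(2) and et(4): 6
merge 6 and ka(11): 17
merge 17 and al(21): 38
merge ep(22) and io(27): 49
merge th(28) and ga(29): 57
merge 38 and 49: 87
merge 57 and 87: 144
th sits 2 levels below the root, so its codeword is 2 bits.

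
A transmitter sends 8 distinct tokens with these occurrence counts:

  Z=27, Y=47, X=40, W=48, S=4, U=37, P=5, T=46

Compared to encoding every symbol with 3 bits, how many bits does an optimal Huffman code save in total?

50

Fixed-length: 3 bits × 254 symbols = 762 bits.
Huffman merges:
S(4) + P(5) → 9
9 + Z(27) → 36
36 + U(37) → 73
X(40) + T(46) → 86
Y(47) + W(48) → 95
73 + 86 → 159
95 + 159 → 254
Huffman total = 9 + 36 + 73 + 86 + 95 + 159 + 254 = 712 bits.
Saving = 762 − 712 = 50 bits.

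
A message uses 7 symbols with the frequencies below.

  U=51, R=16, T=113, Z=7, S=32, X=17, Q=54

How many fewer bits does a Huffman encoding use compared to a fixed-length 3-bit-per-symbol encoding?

163

Fixed-length: 3 bits × 290 symbols = 870 bits.
Huffman merges:
Z(7) + R(16) → 23
X(17) + 23 → 40
S(32) + 40 → 72
U(51) + Q(54) → 105
72 + 105 → 177
T(113) + 177 → 290
Huffman total = 23 + 40 + 72 + 105 + 177 + 290 = 707 bits.
Saving = 870 − 707 = 163 bits.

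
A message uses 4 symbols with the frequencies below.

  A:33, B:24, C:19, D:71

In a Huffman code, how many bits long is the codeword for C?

Huffman merges, smallest pair first:
merge C(19) and B(24): 43
merge A(33) and 43: 76
merge D(71) and 76: 147
C's leaf is at depth 3, giving a 3-bit codeword.

3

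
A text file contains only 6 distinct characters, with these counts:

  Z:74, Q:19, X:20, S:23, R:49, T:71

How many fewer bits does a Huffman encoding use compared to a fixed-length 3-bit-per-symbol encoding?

155

Fixed-length: 3 bits × 256 symbols = 768 bits.
Huffman merges:
Q(19) + X(20) → 39
S(23) + 39 → 62
R(49) + 62 → 111
T(71) + Z(74) → 145
111 + 145 → 256
Huffman total = 39 + 62 + 111 + 145 + 256 = 613 bits.
Saving = 768 − 613 = 155 bits.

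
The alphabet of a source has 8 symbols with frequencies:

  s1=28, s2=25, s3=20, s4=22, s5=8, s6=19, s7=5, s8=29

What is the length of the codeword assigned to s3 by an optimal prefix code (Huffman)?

Build the tree from the bottom:
s7(5) + s5(8) → 13
13 + s6(19) → 32
s3(20) + s4(22) → 42
s2(25) + s1(28) → 53
s8(29) + 32 → 61
42 + 53 → 95
61 + 95 → 156
s3's leaf is at depth 3, giving a 3-bit codeword.

3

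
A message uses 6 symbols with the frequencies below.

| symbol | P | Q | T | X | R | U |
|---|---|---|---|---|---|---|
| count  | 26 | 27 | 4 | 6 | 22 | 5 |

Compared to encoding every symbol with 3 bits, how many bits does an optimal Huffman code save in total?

Fixed-length: 3 bits × 90 symbols = 270 bits.
Huffman merges:
merge T(4) and U(5): 9
merge X(6) and 9: 15
merge 15 and R(22): 37
merge P(26) and Q(27): 53
merge 37 and 53: 90
Huffman total = 9 + 15 + 37 + 53 + 90 = 204 bits.
Saving = 270 − 204 = 66 bits.

66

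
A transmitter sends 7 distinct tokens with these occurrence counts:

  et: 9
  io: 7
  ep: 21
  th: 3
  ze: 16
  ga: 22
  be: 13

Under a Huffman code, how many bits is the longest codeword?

4

Merge the two lowest-weight nodes at each step:
combine th(3), io(7) → 10
combine et(9), 10 → 19
combine be(13), ze(16) → 29
combine 19, ep(21) → 40
combine ga(22), 29 → 51
combine 40, 51 → 91
The first pair merged (th, io) ends up deepest, at depth 4.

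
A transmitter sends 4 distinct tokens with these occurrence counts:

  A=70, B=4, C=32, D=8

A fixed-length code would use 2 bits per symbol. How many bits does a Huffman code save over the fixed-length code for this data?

Fixed-length: 2 bits × 114 symbols = 228 bits.
Huffman merges:
merge B(4) and D(8): 12
merge 12 and C(32): 44
merge 44 and A(70): 114
Huffman total = 12 + 44 + 114 = 170 bits.
Saving = 228 − 170 = 58 bits.

58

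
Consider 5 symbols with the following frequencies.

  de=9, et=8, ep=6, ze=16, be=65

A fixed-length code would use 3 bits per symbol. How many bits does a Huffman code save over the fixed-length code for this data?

Fixed-length: 3 bits × 104 symbols = 312 bits.
Huffman merges:
ep(6) + et(8) → 14
de(9) + 14 → 23
ze(16) + 23 → 39
39 + be(65) → 104
Huffman total = 14 + 23 + 39 + 104 = 180 bits.
Saving = 312 − 180 = 132 bits.

132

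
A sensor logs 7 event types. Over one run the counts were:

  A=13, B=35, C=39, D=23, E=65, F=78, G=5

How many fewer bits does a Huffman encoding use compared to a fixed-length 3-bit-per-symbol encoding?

Fixed-length: 3 bits × 258 symbols = 774 bits.
Huffman merges:
G(5) + A(13) → 18
18 + D(23) → 41
B(35) + C(39) → 74
41 + E(65) → 106
74 + F(78) → 152
106 + 152 → 258
Huffman total = 18 + 41 + 74 + 106 + 152 + 258 = 649 bits.
Saving = 774 − 649 = 125 bits.

125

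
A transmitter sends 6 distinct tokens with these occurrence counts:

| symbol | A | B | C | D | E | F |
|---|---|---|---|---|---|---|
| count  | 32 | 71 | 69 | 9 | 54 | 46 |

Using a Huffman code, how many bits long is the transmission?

Merge the two smallest weights repeatedly:
combine D(9), A(32) → 41
combine 41, F(46) → 87
combine E(54), C(69) → 123
combine B(71), 87 → 158
combine 123, 158 → 281
The encoded length is the sum of every internal node's weight: 41 + 87 + 123 + 158 + 281 = 690 bits.

690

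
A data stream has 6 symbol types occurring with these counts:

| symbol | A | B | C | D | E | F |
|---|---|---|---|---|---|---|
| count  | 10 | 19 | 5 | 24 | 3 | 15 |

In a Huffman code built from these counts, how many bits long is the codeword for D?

2

Build the tree from the bottom:
merge E(3) and C(5): 8
merge 8 and A(10): 18
merge F(15) and 18: 33
merge B(19) and D(24): 43
merge 33 and 43: 76
D sits 2 levels below the root, so its codeword is 2 bits.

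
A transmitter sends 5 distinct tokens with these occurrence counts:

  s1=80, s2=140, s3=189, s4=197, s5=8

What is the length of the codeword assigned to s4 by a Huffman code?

Repeatedly merge the two smallest:
combine s5(8), s1(80) → 88
combine 88, s2(140) → 228
combine s3(189), s4(197) → 386
combine 228, 386 → 614
s4's leaf is at depth 2, giving a 2-bit codeword.

2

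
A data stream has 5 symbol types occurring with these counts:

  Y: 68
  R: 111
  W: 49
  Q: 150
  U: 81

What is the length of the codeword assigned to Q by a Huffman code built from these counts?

2

Build the tree from the bottom:
combine W(49), Y(68) → 117
combine U(81), R(111) → 192
combine 117, Q(150) → 267
combine 192, 267 → 459
The subtree containing Q is merged 2 times, so code length = 2.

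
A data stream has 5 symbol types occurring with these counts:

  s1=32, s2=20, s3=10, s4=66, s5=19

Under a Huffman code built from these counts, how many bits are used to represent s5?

4

Repeatedly merge the two smallest:
combine s3(10), s5(19) → 29
combine s2(20), 29 → 49
combine s1(32), 49 → 81
combine s4(66), 81 → 147
s5's leaf is at depth 4, giving a 4-bit codeword.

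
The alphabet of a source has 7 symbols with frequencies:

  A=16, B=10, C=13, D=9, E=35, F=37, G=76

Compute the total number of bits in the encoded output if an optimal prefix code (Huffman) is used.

Build the Huffman tree bottom-up:
merge D(9) and B(10): 19
merge C(13) and A(16): 29
merge 19 and 29: 48
merge E(35) and F(37): 72
merge 48 and 72: 120
merge G(76) and 120: 196
Total encoded bits = sum of merged weights = 19 + 29 + 48 + 72 + 120 + 196 = 484.

484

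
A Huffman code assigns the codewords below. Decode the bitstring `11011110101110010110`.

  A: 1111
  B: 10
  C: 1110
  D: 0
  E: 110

Read left to right; each codeword is recognised as soon as it completes (prefix code):
  110→E | 1111→A | 0→D | 10→B | 1110→C | 0→D | 10→B | 110→E
Decoded message: EADBCDBE

EADBCDBE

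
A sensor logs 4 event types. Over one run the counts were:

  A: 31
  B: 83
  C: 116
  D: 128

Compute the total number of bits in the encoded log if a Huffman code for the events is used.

Build the Huffman tree bottom-up:
merge A(31) and B(83): 114
merge 114 and C(116): 230
merge D(128) and 230: 358
Total encoded bits = sum of merged weights = 114 + 230 + 358 = 702.

702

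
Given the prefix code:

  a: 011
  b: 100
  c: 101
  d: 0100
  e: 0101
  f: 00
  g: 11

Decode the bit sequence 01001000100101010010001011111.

Read left to right; each codeword is recognised as soon as it completes (prefix code):
  0100→d | 100→b | 0100→d | 101→c | 0100→d | 100→b | 0101→e | 11→g | 11→g
Decoded message: dbdcdbegg

dbdcdbegg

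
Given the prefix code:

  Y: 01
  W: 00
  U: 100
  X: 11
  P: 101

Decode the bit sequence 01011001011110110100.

YYUPXPPW

Read left to right; each codeword is recognised as soon as it completes (prefix code):
  01→Y | 01→Y | 100→U | 101→P | 11→X | 101→P | 101→P | 00→W
Decoded message: YYUPXPPW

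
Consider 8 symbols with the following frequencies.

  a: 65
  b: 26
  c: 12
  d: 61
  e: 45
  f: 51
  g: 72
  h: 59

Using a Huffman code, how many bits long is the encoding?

1139

Build the Huffman tree bottom-up:
combine c(12), b(26) → 38
combine 38, e(45) → 83
combine f(51), h(59) → 110
combine d(61), a(65) → 126
combine g(72), 83 → 155
combine 110, 126 → 236
combine 155, 236 → 391
Total encoded bits = sum of merged weights = 38 + 83 + 110 + 126 + 155 + 236 + 391 = 1139.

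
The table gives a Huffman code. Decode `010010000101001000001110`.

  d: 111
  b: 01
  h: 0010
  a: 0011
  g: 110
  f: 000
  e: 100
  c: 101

bhfchfbg

Read left to right; each codeword is recognised as soon as it completes (prefix code):
  01→b | 0010→h | 000→f | 101→c | 0010→h | 000→f | 01→b | 110→g
Decoded message: bhfchfbg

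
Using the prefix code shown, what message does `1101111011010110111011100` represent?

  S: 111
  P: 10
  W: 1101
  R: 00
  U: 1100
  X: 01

WSXPPWWU

Read left to right; each codeword is recognised as soon as it completes (prefix code):
  1101→W | 111→S | 01→X | 10→P | 10→P | 1101→W | 1101→W | 1100→U
Decoded message: WSXPPWWU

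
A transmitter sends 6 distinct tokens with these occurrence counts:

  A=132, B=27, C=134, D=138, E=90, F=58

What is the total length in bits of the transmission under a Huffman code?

1418

Build the Huffman tree bottom-up:
merge B(27) and F(58): 85
merge 85 and E(90): 175
merge A(132) and C(134): 266
merge D(138) and 175: 313
merge 266 and 313: 579
Total encoded bits = sum of merged weights = 85 + 175 + 266 + 313 + 579 = 1418.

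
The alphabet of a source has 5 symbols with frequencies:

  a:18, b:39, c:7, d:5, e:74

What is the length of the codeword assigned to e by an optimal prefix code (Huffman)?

1

Build the tree from the bottom:
combine d(5), c(7) → 12
combine 12, a(18) → 30
combine 30, b(39) → 69
combine 69, e(74) → 143
e is merged only at the final step, so code length = 1.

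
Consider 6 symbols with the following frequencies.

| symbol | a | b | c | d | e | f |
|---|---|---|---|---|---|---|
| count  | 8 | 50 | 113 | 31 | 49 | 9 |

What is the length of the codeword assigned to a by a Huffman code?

5

Build the tree from the bottom:
merge a(8) and f(9): 17
merge 17 and d(31): 48
merge 48 and e(49): 97
merge b(50) and 97: 147
merge c(113) and 147: 260
a sits 5 levels below the root, so its codeword is 5 bits.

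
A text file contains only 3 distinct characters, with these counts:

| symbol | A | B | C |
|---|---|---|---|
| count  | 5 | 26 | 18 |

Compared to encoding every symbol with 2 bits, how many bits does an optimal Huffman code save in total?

Fixed-length: 2 bits × 49 symbols = 98 bits.
Huffman merges:
combine A(5), C(18) → 23
combine 23, B(26) → 49
Huffman total = 23 + 49 = 72 bits.
Saving = 98 − 72 = 26 bits.

26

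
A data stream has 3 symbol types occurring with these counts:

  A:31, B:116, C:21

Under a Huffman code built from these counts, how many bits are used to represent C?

2

Repeatedly merge the two smallest:
combine C(21), A(31) → 52
combine 52, B(116) → 168
C sits 2 levels below the root, so its codeword is 2 bits.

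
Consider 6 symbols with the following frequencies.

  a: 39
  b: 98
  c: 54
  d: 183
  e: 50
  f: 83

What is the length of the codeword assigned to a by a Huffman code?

3

Build the tree from the bottom:
a(39) + e(50) → 89
c(54) + f(83) → 137
89 + b(98) → 187
137 + d(183) → 320
187 + 320 → 507
a sits 3 levels below the root, so its codeword is 3 bits.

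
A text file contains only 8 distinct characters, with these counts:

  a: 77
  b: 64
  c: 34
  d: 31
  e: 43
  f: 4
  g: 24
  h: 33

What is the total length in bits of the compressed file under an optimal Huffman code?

Merge the two smallest weights repeatedly:
f(4) + g(24) → 28
28 + d(31) → 59
h(33) + c(34) → 67
e(43) + 59 → 102
b(64) + 67 → 131
a(77) + 102 → 179
131 + 179 → 310
The encoded length is the sum of every internal node's weight: 28 + 59 + 67 + 102 + 131 + 179 + 310 = 876 bits.

876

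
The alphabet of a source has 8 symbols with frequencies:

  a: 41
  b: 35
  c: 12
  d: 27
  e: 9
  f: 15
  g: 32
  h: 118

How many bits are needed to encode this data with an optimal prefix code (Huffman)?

747

Merge the two smallest weights repeatedly:
combine e(9), c(12) → 21
combine f(15), 21 → 36
combine d(27), g(32) → 59
combine b(35), 36 → 71
combine a(41), 59 → 100
combine 71, 100 → 171
combine h(118), 171 → 289
Each symbol's bit-cost is frequency × depth; summing gives 747 bits (equivalently 21 + 36 + 59 + 71 + 100 + 171 + 289).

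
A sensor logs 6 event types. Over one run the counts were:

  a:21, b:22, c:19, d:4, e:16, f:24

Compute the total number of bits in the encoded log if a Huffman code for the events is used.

Greedily combine the two least-frequent nodes:
merge d(4) and e(16): 20
merge c(19) and 20: 39
merge a(21) and b(22): 43
merge f(24) and 39: 63
merge 43 and 63: 106
Each symbol's bit-cost is frequency × depth; summing gives 271 bits (equivalently 20 + 39 + 43 + 63 + 106).

271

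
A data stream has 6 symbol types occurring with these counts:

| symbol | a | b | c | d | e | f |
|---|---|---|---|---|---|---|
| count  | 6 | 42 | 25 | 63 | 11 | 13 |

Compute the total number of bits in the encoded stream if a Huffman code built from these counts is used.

359

Merge the two smallest weights repeatedly:
combine a(6), e(11) → 17
combine f(13), 17 → 30
combine c(25), 30 → 55
combine b(42), 55 → 97
combine d(63), 97 → 160
The encoded length is the sum of every internal node's weight: 17 + 30 + 55 + 97 + 160 = 359 bits.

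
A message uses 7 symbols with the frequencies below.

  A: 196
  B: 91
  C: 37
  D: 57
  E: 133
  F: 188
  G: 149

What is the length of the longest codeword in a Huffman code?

Merge the two lowest-weight nodes at each step:
combine C(37), D(57) → 94
combine B(91), 94 → 185
combine E(133), G(149) → 282
combine 185, F(188) → 373
combine A(196), 282 → 478
combine 373, 478 → 851
The rarest symbols sit at the bottom; the longest codeword is 4 bits.

4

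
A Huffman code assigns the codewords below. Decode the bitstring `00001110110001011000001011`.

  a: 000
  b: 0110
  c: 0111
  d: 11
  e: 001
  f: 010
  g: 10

acbebafd

Read left to right; each codeword is recognised as soon as it completes (prefix code):
  000→a | 0111→c | 0110→b | 001→e | 0110→b | 000→a | 010→f | 11→d
Decoded message: acbebafd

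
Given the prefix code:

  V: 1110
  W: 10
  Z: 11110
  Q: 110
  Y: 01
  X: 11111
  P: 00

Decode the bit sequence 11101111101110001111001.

Read left to right; each codeword is recognised as soon as it completes (prefix code):
  1110→V | 11111→X | 01→Y | 110→Q | 00→P | 11110→Z | 01→Y
Decoded message: VXYQPZY

VXYQPZY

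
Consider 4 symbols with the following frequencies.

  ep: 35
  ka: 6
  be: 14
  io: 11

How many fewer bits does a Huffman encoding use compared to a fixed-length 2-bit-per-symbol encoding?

Fixed-length: 2 bits × 66 symbols = 132 bits.
Huffman merges:
ka(6) + io(11) → 17
be(14) + 17 → 31
31 + ep(35) → 66
Huffman total = 17 + 31 + 66 = 114 bits.
Saving = 132 − 114 = 18 bits.

18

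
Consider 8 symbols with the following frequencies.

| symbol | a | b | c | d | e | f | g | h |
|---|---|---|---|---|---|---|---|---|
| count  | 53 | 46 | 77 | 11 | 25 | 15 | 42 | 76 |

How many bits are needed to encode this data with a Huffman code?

959

Build the Huffman tree bottom-up:
d(11) + f(15) → 26
e(25) + 26 → 51
g(42) + b(46) → 88
51 + a(53) → 104
h(76) + c(77) → 153
88 + 104 → 192
153 + 192 → 345
Total encoded bits = sum of merged weights = 26 + 51 + 88 + 104 + 153 + 192 + 345 = 959.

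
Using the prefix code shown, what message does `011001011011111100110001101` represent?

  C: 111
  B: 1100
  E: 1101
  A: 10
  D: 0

Read left to right; each codeword is recognised as soon as it completes (prefix code):
  0→D | 1100→B | 10→A | 1101→E | 111→C | 1100→B | 1100→B | 0→D | 1101→E
Decoded message: DBAECBBDE

DBAECBBDE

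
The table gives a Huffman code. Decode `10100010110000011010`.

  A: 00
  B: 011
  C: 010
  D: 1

DCADBAABC

Read left to right; each codeword is recognised as soon as it completes (prefix code):
  1→D | 010→C | 00→A | 1→D | 011→B | 00→A | 00→A | 011→B | 010→C
Decoded message: DCADBAABC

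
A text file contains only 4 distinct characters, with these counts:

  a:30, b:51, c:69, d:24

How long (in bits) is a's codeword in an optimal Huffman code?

3

Build the tree from the bottom:
merge d(24) and a(30): 54
merge b(51) and 54: 105
merge c(69) and 105: 174
The subtree containing a is merged 3 times, so code length = 3.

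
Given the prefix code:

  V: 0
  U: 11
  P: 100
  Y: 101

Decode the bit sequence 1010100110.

YVPUV

Read left to right; each codeword is recognised as soon as it completes (prefix code):
  101→Y | 0→V | 100→P | 11→U | 0→V
Decoded message: YVPUV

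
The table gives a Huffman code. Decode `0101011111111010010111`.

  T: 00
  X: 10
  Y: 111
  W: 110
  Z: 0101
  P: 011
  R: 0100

Read left to right; each codeword is recognised as soon as it completes (prefix code):
  0101→Z | 011→P | 111→Y | 111→Y | 0100→R | 10→X | 111→Y
Decoded message: ZPYYRXY

ZPYYRXY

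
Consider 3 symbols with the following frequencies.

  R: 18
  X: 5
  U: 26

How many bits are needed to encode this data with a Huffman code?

72

Merge the two smallest weights repeatedly:
combine X(5), R(18) → 23
combine 23, U(26) → 49
Total encoded bits = sum of merged weights = 23 + 49 = 72.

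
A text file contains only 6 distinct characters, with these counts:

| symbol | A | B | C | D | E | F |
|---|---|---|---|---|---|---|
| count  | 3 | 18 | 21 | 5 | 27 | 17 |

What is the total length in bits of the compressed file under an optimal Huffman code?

Greedily combine the two least-frequent nodes:
merge A(3) and D(5): 8
merge 8 and F(17): 25
merge B(18) and C(21): 39
merge 25 and E(27): 52
merge 39 and 52: 91
Total encoded bits = sum of merged weights = 8 + 25 + 39 + 52 + 91 = 215.

215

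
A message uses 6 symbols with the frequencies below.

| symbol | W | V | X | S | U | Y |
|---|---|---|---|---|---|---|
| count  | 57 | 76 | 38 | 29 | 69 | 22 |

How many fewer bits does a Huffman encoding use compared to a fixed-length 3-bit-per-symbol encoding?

151

Fixed-length: 3 bits × 291 symbols = 873 bits.
Huffman merges:
Y(22) + S(29) → 51
X(38) + 51 → 89
W(57) + U(69) → 126
V(76) + 89 → 165
126 + 165 → 291
Huffman total = 51 + 89 + 126 + 165 + 291 = 722 bits.
Saving = 873 − 722 = 151 bits.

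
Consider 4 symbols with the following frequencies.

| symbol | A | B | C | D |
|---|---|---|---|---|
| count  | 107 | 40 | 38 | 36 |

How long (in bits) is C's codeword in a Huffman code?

Huffman merges, smallest pair first:
D(36) + C(38) → 74
B(40) + 74 → 114
A(107) + 114 → 221
C's leaf is at depth 3, giving a 3-bit codeword.

3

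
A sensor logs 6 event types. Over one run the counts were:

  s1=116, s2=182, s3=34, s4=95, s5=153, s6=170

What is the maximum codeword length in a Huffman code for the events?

Merge the two lowest-weight nodes at each step:
s3(34) + s4(95) → 129
s1(116) + 129 → 245
s5(153) + s6(170) → 323
s2(182) + 245 → 427
323 + 427 → 750
Maximum depth reached is 4.

4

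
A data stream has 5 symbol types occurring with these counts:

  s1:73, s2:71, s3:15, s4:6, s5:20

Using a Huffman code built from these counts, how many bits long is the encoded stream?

359

Greedily combine the two least-frequent nodes:
merge s4(6) and s3(15): 21
merge s5(20) and 21: 41
merge 41 and s2(71): 112
merge s1(73) and 112: 185
Each symbol's bit-cost is frequency × depth; summing gives 359 bits (equivalently 21 + 41 + 112 + 185).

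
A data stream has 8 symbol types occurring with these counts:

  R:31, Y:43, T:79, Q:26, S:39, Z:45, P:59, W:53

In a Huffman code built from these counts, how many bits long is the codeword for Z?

Build the tree from the bottom:
merge Q(26) and R(31): 57
merge S(39) and Y(43): 82
merge Z(45) and W(53): 98
merge 57 and P(59): 116
merge T(79) and 82: 161
merge 98 and 116: 214
merge 161 and 214: 375
The subtree containing Z is merged 3 times, so code length = 3.

3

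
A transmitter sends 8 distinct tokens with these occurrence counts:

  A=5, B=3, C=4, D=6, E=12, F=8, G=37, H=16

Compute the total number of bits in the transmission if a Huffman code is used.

232

Greedily combine the two least-frequent nodes:
B(3) + C(4) → 7
A(5) + D(6) → 11
7 + F(8) → 15
11 + E(12) → 23
15 + H(16) → 31
23 + 31 → 54
G(37) + 54 → 91
Total encoded bits = sum of merged weights = 7 + 11 + 15 + 23 + 31 + 54 + 91 = 232.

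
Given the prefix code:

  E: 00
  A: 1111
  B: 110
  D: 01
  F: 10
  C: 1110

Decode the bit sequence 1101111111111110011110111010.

BAAAEADBF

Read left to right; each codeword is recognised as soon as it completes (prefix code):
  110→B | 1111→A | 1111→A | 1111→A | 00→E | 1111→A | 01→D | 110→B | 10→F
Decoded message: BAAAEADBF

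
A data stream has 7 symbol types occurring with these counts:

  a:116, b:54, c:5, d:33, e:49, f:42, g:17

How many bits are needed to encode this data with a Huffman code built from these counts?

Build the Huffman tree bottom-up:
merge c(5) and g(17): 22
merge 22 and d(33): 55
merge f(42) and e(49): 91
merge b(54) and 55: 109
merge 91 and 109: 200
merge a(116) and 200: 316
The encoded length is the sum of every internal node's weight: 22 + 55 + 91 + 109 + 200 + 316 = 793 bits.

793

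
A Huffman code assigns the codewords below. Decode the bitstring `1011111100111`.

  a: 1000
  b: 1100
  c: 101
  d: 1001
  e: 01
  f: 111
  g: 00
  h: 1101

cfbf

Read left to right; each codeword is recognised as soon as it completes (prefix code):
  101→c | 111→f | 1100→b | 111→f
Decoded message: cfbf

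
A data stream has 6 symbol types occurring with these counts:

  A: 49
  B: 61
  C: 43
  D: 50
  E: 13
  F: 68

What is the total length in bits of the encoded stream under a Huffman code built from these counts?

723

Merge the two smallest weights repeatedly:
merge E(13) and C(43): 56
merge A(49) and D(50): 99
merge 56 and B(61): 117
merge F(68) and 99: 167
merge 117 and 167: 284
Total encoded bits = sum of merged weights = 56 + 99 + 117 + 167 + 284 = 723.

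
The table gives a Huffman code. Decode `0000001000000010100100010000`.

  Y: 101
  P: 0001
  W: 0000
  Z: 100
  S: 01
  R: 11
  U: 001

Read left to right; each codeword is recognised as soon as it completes (prefix code):
  0000→W | 001→U | 0000→W | 0001→P | 01→S | 001→U | 0001→P | 0000→W
Decoded message: WUWPSUPW

WUWPSUPW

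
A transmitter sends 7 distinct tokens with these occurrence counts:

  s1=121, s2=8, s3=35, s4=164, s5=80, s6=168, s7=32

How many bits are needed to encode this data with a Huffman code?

Greedily combine the two least-frequent nodes:
combine s2(8), s7(32) → 40
combine s3(35), 40 → 75
combine 75, s5(80) → 155
combine s1(121), 155 → 276
combine s4(164), s6(168) → 332
combine 276, 332 → 608
The encoded length is the sum of every internal node's weight: 40 + 75 + 155 + 276 + 332 + 608 = 1486 bits.

1486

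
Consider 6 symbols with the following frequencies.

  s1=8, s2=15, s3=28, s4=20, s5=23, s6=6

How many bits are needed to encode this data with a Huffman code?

243

Build the Huffman tree bottom-up:
merge s6(6) and s1(8): 14
merge 14 and s2(15): 29
merge s4(20) and s5(23): 43
merge s3(28) and 29: 57
merge 43 and 57: 100
Total encoded bits = sum of merged weights = 14 + 29 + 43 + 57 + 100 = 243.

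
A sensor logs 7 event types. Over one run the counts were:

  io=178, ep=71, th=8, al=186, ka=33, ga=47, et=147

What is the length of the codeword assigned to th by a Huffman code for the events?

5

Repeatedly merge the two smallest:
th(8) + ka(33) → 41
41 + ga(47) → 88
ep(71) + 88 → 159
et(147) + 159 → 306
io(178) + al(186) → 364
306 + 364 → 670
The subtree containing th is merged 5 times, so code length = 5.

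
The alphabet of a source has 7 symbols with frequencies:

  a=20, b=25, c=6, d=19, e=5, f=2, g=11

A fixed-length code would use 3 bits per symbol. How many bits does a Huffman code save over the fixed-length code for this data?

Fixed-length: 3 bits × 88 symbols = 264 bits.
Huffman merges:
merge f(2) and e(5): 7
merge c(6) and 7: 13
merge g(11) and 13: 24
merge d(19) and a(20): 39
merge 24 and b(25): 49
merge 39 and 49: 88
Huffman total = 7 + 13 + 24 + 39 + 49 + 88 = 220 bits.
Saving = 264 − 220 = 44 bits.

44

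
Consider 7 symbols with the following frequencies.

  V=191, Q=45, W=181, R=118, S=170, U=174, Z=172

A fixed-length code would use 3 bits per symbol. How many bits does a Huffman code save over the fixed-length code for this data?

209

Fixed-length: 3 bits × 1051 symbols = 3153 bits.
Huffman merges:
merge Q(45) and R(118): 163
merge 163 and S(170): 333
merge Z(172) and U(174): 346
merge W(181) and V(191): 372
merge 333 and 346: 679
merge 372 and 679: 1051
Huffman total = 163 + 333 + 346 + 372 + 679 + 1051 = 2944 bits.
Saving = 3153 − 2944 = 209 bits.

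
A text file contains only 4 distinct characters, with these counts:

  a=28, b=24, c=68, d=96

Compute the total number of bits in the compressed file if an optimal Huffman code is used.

388

Build the Huffman tree bottom-up:
b(24) + a(28) → 52
52 + c(68) → 120
d(96) + 120 → 216
The encoded length is the sum of every internal node's weight: 52 + 120 + 216 = 388 bits.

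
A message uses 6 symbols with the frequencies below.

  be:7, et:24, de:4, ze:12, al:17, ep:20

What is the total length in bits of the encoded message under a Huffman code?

202

Greedily combine the two least-frequent nodes:
combine de(4), be(7) → 11
combine 11, ze(12) → 23
combine al(17), ep(20) → 37
combine 23, et(24) → 47
combine 37, 47 → 84
Total encoded bits = sum of merged weights = 11 + 23 + 37 + 47 + 84 = 202.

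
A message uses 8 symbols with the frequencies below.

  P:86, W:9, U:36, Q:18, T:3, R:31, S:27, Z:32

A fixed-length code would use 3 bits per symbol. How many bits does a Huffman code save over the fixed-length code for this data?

80

Fixed-length: 3 bits × 242 symbols = 726 bits.
Huffman merges:
merge T(3) and W(9): 12
merge 12 and Q(18): 30
merge S(27) and 30: 57
merge R(31) and Z(32): 63
merge U(36) and 57: 93
merge 63 and P(86): 149
merge 93 and 149: 242
Huffman total = 12 + 30 + 57 + 63 + 93 + 149 + 242 = 646 bits.
Saving = 726 − 646 = 80 bits.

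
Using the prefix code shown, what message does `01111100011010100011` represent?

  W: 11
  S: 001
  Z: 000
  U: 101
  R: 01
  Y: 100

RWWZWRRZW

Read left to right; each codeword is recognised as soon as it completes (prefix code):
  01→R | 11→W | 11→W | 000→Z | 11→W | 01→R | 01→R | 000→Z | 11→W
Decoded message: RWWZWRRZW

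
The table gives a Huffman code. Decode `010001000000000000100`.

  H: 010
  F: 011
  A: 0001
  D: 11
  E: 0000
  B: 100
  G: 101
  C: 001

Read left to right; each codeword is recognised as soon as it completes (prefix code):
  010→H | 001→C | 0000→E | 0000→E | 0000→E | 100→B
Decoded message: HCEEEB

HCEEEB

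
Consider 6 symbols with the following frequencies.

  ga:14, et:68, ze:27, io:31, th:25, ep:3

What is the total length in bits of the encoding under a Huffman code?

Merge the two smallest weights repeatedly:
ep(3) + ga(14) → 17
17 + th(25) → 42
ze(27) + io(31) → 58
42 + 58 → 100
et(68) + 100 → 168
Each symbol's bit-cost is frequency × depth; summing gives 385 bits (equivalently 17 + 42 + 58 + 100 + 168).

385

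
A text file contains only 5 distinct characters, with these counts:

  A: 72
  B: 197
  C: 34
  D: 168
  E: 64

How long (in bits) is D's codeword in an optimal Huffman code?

Huffman merges, smallest pair first:
combine C(34), E(64) → 98
combine A(72), 98 → 170
combine D(168), 170 → 338
combine B(197), 338 → 535
The subtree containing D is merged 2 times, so code length = 2.

2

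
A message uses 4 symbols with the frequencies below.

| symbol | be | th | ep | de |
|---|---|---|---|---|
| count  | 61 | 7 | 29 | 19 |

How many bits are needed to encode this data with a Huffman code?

Greedily combine the two least-frequent nodes:
th(7) + de(19) → 26
26 + ep(29) → 55
55 + be(61) → 116
The encoded length is the sum of every internal node's weight: 26 + 55 + 116 = 197 bits.

197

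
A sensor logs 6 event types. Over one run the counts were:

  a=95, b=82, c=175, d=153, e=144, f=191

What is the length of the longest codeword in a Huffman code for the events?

3

Merge the two lowest-weight nodes at each step:
b(82) + a(95) → 177
e(144) + d(153) → 297
c(175) + 177 → 352
f(191) + 297 → 488
352 + 488 → 840
The rarest symbols sit at the bottom; the longest codeword is 3 bits.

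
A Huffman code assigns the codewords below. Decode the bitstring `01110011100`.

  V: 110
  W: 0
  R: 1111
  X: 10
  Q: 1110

Read left to right; each codeword is recognised as soon as it completes (prefix code):
  0→W | 1110→Q | 0→W | 1110→Q | 0→W
Decoded message: WQWQW

WQWQW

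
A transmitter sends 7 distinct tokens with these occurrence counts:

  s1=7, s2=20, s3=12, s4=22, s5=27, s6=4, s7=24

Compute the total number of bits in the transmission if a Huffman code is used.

308

Build the Huffman tree bottom-up:
merge s6(4) and s1(7): 11
merge 11 and s3(12): 23
merge s2(20) and s4(22): 42
merge 23 and s7(24): 47
merge s5(27) and 42: 69
merge 47 and 69: 116
Each symbol's bit-cost is frequency × depth; summing gives 308 bits (equivalently 11 + 23 + 42 + 47 + 69 + 116).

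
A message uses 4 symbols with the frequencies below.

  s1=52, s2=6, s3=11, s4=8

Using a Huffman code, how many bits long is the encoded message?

116

Merge the two smallest weights repeatedly:
combine s2(6), s4(8) → 14
combine s3(11), 14 → 25
combine 25, s1(52) → 77
The encoded length is the sum of every internal node's weight: 14 + 25 + 77 = 116 bits.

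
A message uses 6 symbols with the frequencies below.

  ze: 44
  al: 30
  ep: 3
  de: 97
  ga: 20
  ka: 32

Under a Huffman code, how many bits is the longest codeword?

Merge the two lowest-weight nodes at each step:
ep(3) + ga(20) → 23
23 + al(30) → 53
ka(32) + ze(44) → 76
53 + 76 → 129
de(97) + 129 → 226
The rarest symbols sit at the bottom; the longest codeword is 4 bits.

4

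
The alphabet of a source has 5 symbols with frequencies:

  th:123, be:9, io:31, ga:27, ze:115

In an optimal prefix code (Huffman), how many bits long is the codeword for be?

Repeatedly merge the two smallest:
merge be(9) and ga(27): 36
merge io(31) and 36: 67
merge 67 and ze(115): 182
merge th(123) and 182: 305
be sits 4 levels below the root, so its codeword is 4 bits.

4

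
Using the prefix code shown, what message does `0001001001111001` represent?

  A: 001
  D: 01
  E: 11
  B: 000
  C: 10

Read left to right; each codeword is recognised as soon as it completes (prefix code):
  000→B | 10→C | 01→D | 001→A | 11→E | 10→C | 01→D
Decoded message: BCDAECD

BCDAECD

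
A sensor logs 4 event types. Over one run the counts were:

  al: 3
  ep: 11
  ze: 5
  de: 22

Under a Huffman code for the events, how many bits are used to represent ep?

2

Repeatedly merge the two smallest:
merge al(3) and ze(5): 8
merge 8 and ep(11): 19
merge 19 and de(22): 41
The subtree containing ep is merged 2 times, so code length = 2.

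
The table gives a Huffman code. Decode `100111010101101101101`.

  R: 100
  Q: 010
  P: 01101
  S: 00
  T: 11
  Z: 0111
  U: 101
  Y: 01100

Read left to right; each codeword is recognised as soon as it completes (prefix code):
  100→R | 11→T | 101→U | 010→Q | 11→T | 01101→P | 101→U
Decoded message: RTUQTPU

RTUQTPU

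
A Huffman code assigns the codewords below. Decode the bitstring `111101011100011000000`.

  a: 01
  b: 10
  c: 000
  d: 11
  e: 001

Read left to right; each codeword is recognised as soon as it completes (prefix code):
  11→d | 11→d | 01→a | 01→a | 11→d | 000→c | 11→d | 000→c | 000→c
Decoded message: ddaadcdcc

ddaadcdcc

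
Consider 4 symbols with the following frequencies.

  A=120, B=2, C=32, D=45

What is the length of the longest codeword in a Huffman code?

3

Merge the two lowest-weight nodes at each step:
combine B(2), C(32) → 34
combine 34, D(45) → 79
combine 79, A(120) → 199
The first pair merged (B, C) ends up deepest, at depth 3.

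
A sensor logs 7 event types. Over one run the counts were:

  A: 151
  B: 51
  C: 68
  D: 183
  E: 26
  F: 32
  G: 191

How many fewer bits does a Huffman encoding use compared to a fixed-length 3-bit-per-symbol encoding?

358

Fixed-length: 3 bits × 702 symbols = 2106 bits.
Huffman merges:
E(26) + F(32) → 58
B(51) + 58 → 109
C(68) + 109 → 177
A(151) + 177 → 328
D(183) + G(191) → 374
328 + 374 → 702
Huffman total = 58 + 109 + 177 + 328 + 374 + 702 = 1748 bits.
Saving = 2106 − 1748 = 358 bits.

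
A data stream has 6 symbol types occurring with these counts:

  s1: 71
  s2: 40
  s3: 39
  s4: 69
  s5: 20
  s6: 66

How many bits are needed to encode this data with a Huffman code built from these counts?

768

Build the Huffman tree bottom-up:
merge s5(20) and s3(39): 59
merge s2(40) and 59: 99
merge s6(66) and s4(69): 135
merge s1(71) and 99: 170
merge 135 and 170: 305
The encoded length is the sum of every internal node's weight: 59 + 99 + 135 + 170 + 305 = 768 bits.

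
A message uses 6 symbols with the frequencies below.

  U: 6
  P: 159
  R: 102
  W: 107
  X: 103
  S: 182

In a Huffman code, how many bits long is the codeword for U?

3

Build the tree from the bottom:
merge U(6) and R(102): 108
merge X(103) and W(107): 210
merge 108 and P(159): 267
merge S(182) and 210: 392
merge 267 and 392: 659
U sits 3 levels below the root, so its codeword is 3 bits.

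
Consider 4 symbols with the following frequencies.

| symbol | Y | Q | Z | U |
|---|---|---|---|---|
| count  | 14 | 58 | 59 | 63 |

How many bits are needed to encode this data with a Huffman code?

388

Greedily combine the two least-frequent nodes:
combine Y(14), Q(58) → 72
combine Z(59), U(63) → 122
combine 72, 122 → 194
Total encoded bits = sum of merged weights = 72 + 122 + 194 = 388.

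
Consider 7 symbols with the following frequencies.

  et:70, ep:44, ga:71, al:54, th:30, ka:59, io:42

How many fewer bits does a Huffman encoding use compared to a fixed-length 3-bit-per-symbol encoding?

Fixed-length: 3 bits × 370 symbols = 1110 bits.
Huffman merges:
th(30) + io(42) → 72
ep(44) + al(54) → 98
ka(59) + et(70) → 129
ga(71) + 72 → 143
98 + 129 → 227
143 + 227 → 370
Huffman total = 72 + 98 + 129 + 143 + 227 + 370 = 1039 bits.
Saving = 1110 − 1039 = 71 bits.

71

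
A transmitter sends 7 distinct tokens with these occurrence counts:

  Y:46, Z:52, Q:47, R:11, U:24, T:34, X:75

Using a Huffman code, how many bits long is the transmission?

775

Build the Huffman tree bottom-up:
R(11) + U(24) → 35
T(34) + 35 → 69
Y(46) + Q(47) → 93
Z(52) + 69 → 121
X(75) + 93 → 168
121 + 168 → 289
Total encoded bits = sum of merged weights = 35 + 69 + 93 + 121 + 168 + 289 = 775.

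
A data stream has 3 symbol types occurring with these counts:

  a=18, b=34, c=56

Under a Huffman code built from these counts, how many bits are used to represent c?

1

Repeatedly merge the two smallest:
merge a(18) and b(34): 52
merge 52 and c(56): 108
c is a child of the root — depth 1, so its codeword is a single bit.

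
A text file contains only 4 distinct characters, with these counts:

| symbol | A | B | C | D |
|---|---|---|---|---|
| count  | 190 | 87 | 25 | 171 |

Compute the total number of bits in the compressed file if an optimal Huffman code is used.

Merge the two smallest weights repeatedly:
combine C(25), B(87) → 112
combine 112, D(171) → 283
combine A(190), 283 → 473
The encoded length is the sum of every internal node's weight: 112 + 283 + 473 = 868 bits.

868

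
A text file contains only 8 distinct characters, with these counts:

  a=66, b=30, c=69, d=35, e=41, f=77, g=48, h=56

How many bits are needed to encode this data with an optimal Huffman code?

1254

Merge the two smallest weights repeatedly:
combine b(30), d(35) → 65
combine e(41), g(48) → 89
combine h(56), 65 → 121
combine a(66), c(69) → 135
combine f(77), 89 → 166
combine 121, 135 → 256
combine 166, 256 → 422
Each symbol's bit-cost is frequency × depth; summing gives 1254 bits (equivalently 65 + 89 + 121 + 135 + 166 + 256 + 422).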